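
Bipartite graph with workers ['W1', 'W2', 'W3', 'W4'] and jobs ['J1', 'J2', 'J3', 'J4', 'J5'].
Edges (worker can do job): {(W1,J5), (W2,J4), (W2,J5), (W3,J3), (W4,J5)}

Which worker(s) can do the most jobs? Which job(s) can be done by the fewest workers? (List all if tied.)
Most versatile: W2 (2 jobs); Least covered: J1, J2 (0 workers)

Worker degrees (jobs they can do): W1:1, W2:2, W3:1, W4:1
Job degrees (workers who can do it): J1:0, J2:0, J3:1, J4:1, J5:3

Maximum worker degree is 2, achieved by: W2
Minimum job degree is 0, achieved by: J1, J2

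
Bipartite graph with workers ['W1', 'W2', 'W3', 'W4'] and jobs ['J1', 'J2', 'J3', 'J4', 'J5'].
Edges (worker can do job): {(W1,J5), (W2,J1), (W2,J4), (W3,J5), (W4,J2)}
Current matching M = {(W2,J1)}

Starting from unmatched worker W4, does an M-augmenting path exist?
Yes: W4 → J2

An M-augmenting path alternates non-matching / matching edges, starting and ending at unmatched vertices.
Path: W4 → J2
(J2 is unmatched in M, so the path is augmenting.)
Flipping edges along this path would increase |M| from 1 to 2.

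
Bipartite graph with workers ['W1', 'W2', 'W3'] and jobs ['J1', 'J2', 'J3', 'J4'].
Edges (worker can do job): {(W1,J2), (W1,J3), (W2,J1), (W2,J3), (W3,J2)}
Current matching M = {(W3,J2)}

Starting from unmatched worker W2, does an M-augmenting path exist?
Yes: W2 → J3

An M-augmenting path alternates non-matching / matching edges, starting and ending at unmatched vertices.
Path: W2 → J3
(J3 is unmatched in M, so the path is augmenting.)
Flipping edges along this path would increase |M| from 1 to 2.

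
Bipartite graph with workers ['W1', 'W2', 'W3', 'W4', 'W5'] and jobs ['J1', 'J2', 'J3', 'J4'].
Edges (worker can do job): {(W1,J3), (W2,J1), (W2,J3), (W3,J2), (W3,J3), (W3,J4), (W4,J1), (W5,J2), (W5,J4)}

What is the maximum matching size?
Maximum matching size = 4

Maximum matching: {(W1,J3), (W3,J2), (W4,J1), (W5,J4)}
Size: 4

This assigns 4 workers to 4 distinct jobs.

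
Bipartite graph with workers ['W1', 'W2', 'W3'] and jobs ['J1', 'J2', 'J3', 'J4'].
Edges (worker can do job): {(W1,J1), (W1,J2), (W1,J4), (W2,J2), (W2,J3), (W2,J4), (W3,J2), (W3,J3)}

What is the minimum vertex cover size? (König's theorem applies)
Minimum vertex cover size = 3

By König's theorem: in bipartite graphs,
min vertex cover = max matching = 3

Maximum matching has size 3, so minimum vertex cover also has size 3.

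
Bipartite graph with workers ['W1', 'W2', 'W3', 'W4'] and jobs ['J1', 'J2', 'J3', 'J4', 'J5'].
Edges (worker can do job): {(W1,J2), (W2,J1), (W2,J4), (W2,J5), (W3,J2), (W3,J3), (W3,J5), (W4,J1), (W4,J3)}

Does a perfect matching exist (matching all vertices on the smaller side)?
Yes, perfect matching exists (size 4)

Perfect matching: {(W1,J2), (W2,J4), (W3,J3), (W4,J1)}
All 4 vertices on the smaller side are matched.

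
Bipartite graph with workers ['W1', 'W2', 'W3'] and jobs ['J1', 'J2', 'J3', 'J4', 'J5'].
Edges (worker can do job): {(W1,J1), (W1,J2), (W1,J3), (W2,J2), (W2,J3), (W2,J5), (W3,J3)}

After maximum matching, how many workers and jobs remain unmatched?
Unmatched: 0 workers, 2 jobs

Maximum matching size: 3
Workers: 3 total, 3 matched, 0 unmatched
Jobs: 5 total, 3 matched, 2 unmatched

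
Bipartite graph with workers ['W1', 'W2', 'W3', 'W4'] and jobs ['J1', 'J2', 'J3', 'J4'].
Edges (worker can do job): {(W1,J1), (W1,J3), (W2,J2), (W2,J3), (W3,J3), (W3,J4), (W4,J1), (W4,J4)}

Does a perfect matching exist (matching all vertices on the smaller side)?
Yes, perfect matching exists (size 4)

Perfect matching: {(W1,J1), (W2,J2), (W3,J3), (W4,J4)}
All 4 vertices on the smaller side are matched.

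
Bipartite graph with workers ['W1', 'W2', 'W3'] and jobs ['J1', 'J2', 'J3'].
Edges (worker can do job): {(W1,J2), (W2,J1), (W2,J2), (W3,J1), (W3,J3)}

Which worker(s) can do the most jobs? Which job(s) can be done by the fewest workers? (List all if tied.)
Most versatile: W2, W3 (2 jobs); Least covered: J3 (1 workers)

Worker degrees (jobs they can do): W1:1, W2:2, W3:2
Job degrees (workers who can do it): J1:2, J2:2, J3:1

Maximum worker degree is 2, achieved by: W2, W3
Minimum job degree is 1, achieved by: J3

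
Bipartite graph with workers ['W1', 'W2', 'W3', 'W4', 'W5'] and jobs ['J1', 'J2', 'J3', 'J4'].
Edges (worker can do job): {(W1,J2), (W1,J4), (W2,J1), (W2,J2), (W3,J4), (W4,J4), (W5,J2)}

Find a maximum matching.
Matching: {(W2,J1), (W3,J4), (W5,J2)}

Maximum matching (size 3):
  W2 → J1
  W3 → J4
  W5 → J2

Each worker is assigned to at most one job, and each job to at most one worker.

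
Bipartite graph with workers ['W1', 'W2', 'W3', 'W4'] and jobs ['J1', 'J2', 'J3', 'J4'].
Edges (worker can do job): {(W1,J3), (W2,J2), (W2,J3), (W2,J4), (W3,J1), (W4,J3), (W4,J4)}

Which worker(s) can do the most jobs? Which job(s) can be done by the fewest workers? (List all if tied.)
Most versatile: W2 (3 jobs); Least covered: J1, J2 (1 workers)

Worker degrees (jobs they can do): W1:1, W2:3, W3:1, W4:2
Job degrees (workers who can do it): J1:1, J2:1, J3:3, J4:2

Maximum worker degree is 3, achieved by: W2
Minimum job degree is 1, achieved by: J1, J2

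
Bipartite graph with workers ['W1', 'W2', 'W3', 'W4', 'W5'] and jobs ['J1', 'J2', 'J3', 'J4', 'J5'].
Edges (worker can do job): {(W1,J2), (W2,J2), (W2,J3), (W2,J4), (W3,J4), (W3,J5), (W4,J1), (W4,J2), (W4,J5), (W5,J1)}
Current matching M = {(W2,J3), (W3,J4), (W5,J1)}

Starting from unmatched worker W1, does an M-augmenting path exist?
Yes: W1 → J2

An M-augmenting path alternates non-matching / matching edges, starting and ending at unmatched vertices.
Path: W1 → J2
(J2 is unmatched in M, so the path is augmenting.)
Flipping edges along this path would increase |M| from 3 to 4.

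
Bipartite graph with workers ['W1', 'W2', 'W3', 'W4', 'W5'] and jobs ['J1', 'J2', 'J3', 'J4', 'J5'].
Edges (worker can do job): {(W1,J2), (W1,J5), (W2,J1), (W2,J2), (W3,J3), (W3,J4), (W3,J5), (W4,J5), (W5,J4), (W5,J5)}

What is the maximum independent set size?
Maximum independent set = 5

By König's theorem:
- Min vertex cover = Max matching = 5
- Max independent set = Total vertices - Min vertex cover
- Max independent set = 10 - 5 = 5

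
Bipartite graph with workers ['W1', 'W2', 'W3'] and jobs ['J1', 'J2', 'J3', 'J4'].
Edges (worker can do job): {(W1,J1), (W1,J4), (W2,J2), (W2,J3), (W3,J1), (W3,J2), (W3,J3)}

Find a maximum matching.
Matching: {(W1,J4), (W2,J2), (W3,J3)}

Maximum matching (size 3):
  W1 → J4
  W2 → J2
  W3 → J3

Each worker is assigned to at most one job, and each job to at most one worker.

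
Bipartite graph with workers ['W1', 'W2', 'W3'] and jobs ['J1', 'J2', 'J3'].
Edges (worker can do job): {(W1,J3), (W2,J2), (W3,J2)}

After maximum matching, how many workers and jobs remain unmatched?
Unmatched: 1 workers, 1 jobs

Maximum matching size: 2
Workers: 3 total, 2 matched, 1 unmatched
Jobs: 3 total, 2 matched, 1 unmatched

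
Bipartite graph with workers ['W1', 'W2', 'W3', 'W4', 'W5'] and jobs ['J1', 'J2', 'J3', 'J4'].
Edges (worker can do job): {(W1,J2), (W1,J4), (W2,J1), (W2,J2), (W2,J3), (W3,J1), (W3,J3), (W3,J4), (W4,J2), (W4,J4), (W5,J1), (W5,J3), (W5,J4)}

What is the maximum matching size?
Maximum matching size = 4

Maximum matching: {(W1,J4), (W3,J3), (W4,J2), (W5,J1)}
Size: 4

This assigns 4 workers to 4 distinct jobs.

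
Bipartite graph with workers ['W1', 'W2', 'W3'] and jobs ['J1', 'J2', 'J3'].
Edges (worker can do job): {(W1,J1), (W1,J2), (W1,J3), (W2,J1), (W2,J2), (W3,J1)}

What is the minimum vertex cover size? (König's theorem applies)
Minimum vertex cover size = 3

By König's theorem: in bipartite graphs,
min vertex cover = max matching = 3

Maximum matching has size 3, so minimum vertex cover also has size 3.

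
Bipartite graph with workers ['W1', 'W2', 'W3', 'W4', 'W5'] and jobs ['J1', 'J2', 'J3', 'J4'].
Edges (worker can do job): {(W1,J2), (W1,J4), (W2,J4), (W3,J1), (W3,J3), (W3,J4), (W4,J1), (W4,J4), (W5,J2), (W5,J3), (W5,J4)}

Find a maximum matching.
Matching: {(W1,J2), (W3,J1), (W4,J4), (W5,J3)}

Maximum matching (size 4):
  W1 → J2
  W3 → J1
  W4 → J4
  W5 → J3

Each worker is assigned to at most one job, and each job to at most one worker.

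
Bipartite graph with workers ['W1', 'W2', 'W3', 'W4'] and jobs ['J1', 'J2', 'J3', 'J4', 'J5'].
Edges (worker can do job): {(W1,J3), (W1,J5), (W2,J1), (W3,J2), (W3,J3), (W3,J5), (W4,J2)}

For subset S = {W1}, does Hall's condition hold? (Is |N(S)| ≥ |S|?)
Yes: |N(S)| = 2, |S| = 1

Subset S = {W1}
Neighbors N(S) = {J3, J5}

|N(S)| = 2, |S| = 1
Hall's condition: |N(S)| ≥ |S| is satisfied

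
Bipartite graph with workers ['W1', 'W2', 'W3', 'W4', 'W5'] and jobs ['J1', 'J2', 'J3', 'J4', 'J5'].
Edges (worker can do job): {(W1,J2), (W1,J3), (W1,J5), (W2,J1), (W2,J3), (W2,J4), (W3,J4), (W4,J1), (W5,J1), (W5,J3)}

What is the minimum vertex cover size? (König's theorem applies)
Minimum vertex cover size = 4

By König's theorem: in bipartite graphs,
min vertex cover = max matching = 4

Maximum matching has size 4, so minimum vertex cover also has size 4.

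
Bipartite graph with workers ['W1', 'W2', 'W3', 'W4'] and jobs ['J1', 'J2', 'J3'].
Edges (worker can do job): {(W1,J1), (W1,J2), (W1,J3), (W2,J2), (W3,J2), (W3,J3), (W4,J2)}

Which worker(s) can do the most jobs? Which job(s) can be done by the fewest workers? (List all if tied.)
Most versatile: W1 (3 jobs); Least covered: J1 (1 workers)

Worker degrees (jobs they can do): W1:3, W2:1, W3:2, W4:1
Job degrees (workers who can do it): J1:1, J2:4, J3:2

Maximum worker degree is 3, achieved by: W1
Minimum job degree is 1, achieved by: J1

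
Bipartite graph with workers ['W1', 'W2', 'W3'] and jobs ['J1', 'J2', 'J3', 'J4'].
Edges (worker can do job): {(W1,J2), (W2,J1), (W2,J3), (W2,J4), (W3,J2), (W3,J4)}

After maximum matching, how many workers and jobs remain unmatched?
Unmatched: 0 workers, 1 jobs

Maximum matching size: 3
Workers: 3 total, 3 matched, 0 unmatched
Jobs: 4 total, 3 matched, 1 unmatched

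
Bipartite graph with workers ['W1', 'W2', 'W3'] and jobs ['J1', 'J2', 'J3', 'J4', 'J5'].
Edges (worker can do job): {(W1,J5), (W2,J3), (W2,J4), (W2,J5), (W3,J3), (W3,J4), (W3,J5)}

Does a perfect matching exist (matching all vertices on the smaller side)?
Yes, perfect matching exists (size 3)

Perfect matching: {(W1,J5), (W2,J4), (W3,J3)}
All 3 vertices on the smaller side are matched.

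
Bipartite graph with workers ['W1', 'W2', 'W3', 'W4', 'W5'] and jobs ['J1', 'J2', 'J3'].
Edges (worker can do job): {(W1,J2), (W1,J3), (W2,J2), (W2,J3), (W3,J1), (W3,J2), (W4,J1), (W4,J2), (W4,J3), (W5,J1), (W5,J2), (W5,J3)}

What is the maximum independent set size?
Maximum independent set = 5

By König's theorem:
- Min vertex cover = Max matching = 3
- Max independent set = Total vertices - Min vertex cover
- Max independent set = 8 - 3 = 5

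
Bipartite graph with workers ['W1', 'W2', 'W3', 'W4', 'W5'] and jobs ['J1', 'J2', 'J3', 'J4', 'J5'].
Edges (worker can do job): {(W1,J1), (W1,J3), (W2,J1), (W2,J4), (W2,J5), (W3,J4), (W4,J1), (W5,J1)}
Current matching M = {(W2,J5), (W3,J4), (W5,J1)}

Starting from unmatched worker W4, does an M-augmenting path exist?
No augmenting path from W4

Alternating search from W4 reaches jobs: {J1}.
Every reachable job is already matched in M, and following those matched edges back to workers exposes no further unvisited jobs.
No M-augmenting path from W4 exists.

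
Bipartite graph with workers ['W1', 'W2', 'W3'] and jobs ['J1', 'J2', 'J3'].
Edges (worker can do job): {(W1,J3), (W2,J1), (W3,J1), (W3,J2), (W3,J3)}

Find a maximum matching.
Matching: {(W1,J3), (W2,J1), (W3,J2)}

Maximum matching (size 3):
  W1 → J3
  W2 → J1
  W3 → J2

Each worker is assigned to at most one job, and each job to at most one worker.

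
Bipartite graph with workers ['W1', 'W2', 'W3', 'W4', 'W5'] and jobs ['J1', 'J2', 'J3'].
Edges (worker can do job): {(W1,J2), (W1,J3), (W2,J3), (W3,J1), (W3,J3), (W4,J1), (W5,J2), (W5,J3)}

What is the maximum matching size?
Maximum matching size = 3

Maximum matching: {(W1,J2), (W3,J1), (W5,J3)}
Size: 3

This assigns 3 workers to 3 distinct jobs.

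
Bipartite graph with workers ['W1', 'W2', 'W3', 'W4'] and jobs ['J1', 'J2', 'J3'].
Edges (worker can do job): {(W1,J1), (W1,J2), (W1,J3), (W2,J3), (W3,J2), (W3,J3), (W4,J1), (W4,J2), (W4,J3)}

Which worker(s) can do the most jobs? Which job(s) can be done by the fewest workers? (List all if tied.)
Most versatile: W1, W4 (3 jobs); Least covered: J1 (2 workers)

Worker degrees (jobs they can do): W1:3, W2:1, W3:2, W4:3
Job degrees (workers who can do it): J1:2, J2:3, J3:4

Maximum worker degree is 3, achieved by: W1, W4
Minimum job degree is 2, achieved by: J1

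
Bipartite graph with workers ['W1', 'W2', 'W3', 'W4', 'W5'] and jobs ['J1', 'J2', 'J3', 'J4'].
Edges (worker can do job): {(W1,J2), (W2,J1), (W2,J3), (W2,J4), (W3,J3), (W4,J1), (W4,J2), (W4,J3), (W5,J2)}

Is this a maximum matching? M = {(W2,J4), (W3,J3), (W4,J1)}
No, size 3 is not maximum

Proposed matching has size 3.
Maximum matching size for this graph: 4.

This is NOT maximum - can be improved to size 4.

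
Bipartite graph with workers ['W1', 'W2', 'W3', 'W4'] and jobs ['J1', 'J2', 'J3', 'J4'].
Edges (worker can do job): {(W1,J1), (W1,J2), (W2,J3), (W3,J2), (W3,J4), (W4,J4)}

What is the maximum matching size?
Maximum matching size = 4

Maximum matching: {(W1,J1), (W2,J3), (W3,J2), (W4,J4)}
Size: 4

This assigns 4 workers to 4 distinct jobs.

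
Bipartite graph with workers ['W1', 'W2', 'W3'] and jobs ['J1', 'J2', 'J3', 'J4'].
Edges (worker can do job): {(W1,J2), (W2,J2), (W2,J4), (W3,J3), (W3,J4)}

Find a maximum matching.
Matching: {(W1,J2), (W2,J4), (W3,J3)}

Maximum matching (size 3):
  W1 → J2
  W2 → J4
  W3 → J3

Each worker is assigned to at most one job, and each job to at most one worker.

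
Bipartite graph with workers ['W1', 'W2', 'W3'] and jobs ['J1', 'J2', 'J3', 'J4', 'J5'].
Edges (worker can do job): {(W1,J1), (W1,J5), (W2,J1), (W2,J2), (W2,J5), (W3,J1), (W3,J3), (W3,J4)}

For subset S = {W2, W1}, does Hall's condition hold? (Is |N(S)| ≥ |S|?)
Yes: |N(S)| = 3, |S| = 2

Subset S = {W2, W1}
Neighbors N(S) = {J1, J2, J5}

|N(S)| = 3, |S| = 2
Hall's condition: |N(S)| ≥ |S| is satisfied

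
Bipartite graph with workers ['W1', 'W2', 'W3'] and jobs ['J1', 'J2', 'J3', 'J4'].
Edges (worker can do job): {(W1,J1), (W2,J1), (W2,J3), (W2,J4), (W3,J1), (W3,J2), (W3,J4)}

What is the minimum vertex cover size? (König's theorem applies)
Minimum vertex cover size = 3

By König's theorem: in bipartite graphs,
min vertex cover = max matching = 3

Maximum matching has size 3, so minimum vertex cover also has size 3.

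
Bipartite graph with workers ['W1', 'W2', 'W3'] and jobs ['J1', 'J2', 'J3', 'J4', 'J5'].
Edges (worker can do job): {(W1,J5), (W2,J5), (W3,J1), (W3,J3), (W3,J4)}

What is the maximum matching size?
Maximum matching size = 2

Maximum matching: {(W1,J5), (W3,J3)}
Size: 2

This assigns 2 workers to 2 distinct jobs.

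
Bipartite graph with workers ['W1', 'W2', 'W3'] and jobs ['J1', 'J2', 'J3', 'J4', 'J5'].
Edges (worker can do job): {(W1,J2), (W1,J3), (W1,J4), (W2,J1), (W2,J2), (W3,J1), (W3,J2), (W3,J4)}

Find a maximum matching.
Matching: {(W1,J2), (W2,J1), (W3,J4)}

Maximum matching (size 3):
  W1 → J2
  W2 → J1
  W3 → J4

Each worker is assigned to at most one job, and each job to at most one worker.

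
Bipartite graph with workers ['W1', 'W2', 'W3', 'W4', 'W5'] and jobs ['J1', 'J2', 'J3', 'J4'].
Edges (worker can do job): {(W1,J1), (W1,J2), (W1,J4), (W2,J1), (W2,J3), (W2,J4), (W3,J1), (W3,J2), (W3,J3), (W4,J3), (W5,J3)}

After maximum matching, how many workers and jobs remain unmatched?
Unmatched: 1 workers, 0 jobs

Maximum matching size: 4
Workers: 5 total, 4 matched, 1 unmatched
Jobs: 4 total, 4 matched, 0 unmatched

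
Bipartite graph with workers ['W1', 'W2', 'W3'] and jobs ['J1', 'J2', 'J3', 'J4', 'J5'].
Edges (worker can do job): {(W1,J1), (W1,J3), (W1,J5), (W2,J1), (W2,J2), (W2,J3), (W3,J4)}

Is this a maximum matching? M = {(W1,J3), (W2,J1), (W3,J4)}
Yes, size 3 is maximum

Proposed matching has size 3.
Maximum matching size for this graph: 3.

This is a maximum matching.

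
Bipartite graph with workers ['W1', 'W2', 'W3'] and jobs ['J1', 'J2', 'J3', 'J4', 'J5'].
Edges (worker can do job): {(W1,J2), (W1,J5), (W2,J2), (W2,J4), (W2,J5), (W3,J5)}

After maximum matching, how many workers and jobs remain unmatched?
Unmatched: 0 workers, 2 jobs

Maximum matching size: 3
Workers: 3 total, 3 matched, 0 unmatched
Jobs: 5 total, 3 matched, 2 unmatched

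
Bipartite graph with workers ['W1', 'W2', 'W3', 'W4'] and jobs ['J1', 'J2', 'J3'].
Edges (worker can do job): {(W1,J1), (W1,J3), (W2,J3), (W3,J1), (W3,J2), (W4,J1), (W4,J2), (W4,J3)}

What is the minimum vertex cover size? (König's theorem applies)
Minimum vertex cover size = 3

By König's theorem: in bipartite graphs,
min vertex cover = max matching = 3

Maximum matching has size 3, so minimum vertex cover also has size 3.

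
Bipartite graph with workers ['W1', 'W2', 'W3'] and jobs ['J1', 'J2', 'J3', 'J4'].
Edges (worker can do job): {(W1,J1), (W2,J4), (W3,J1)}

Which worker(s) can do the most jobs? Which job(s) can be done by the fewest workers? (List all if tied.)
Most versatile: W1, W2, W3 (1 jobs); Least covered: J2, J3 (0 workers)

Worker degrees (jobs they can do): W1:1, W2:1, W3:1
Job degrees (workers who can do it): J1:2, J2:0, J3:0, J4:1

Maximum worker degree is 1, achieved by: W1, W2, W3
Minimum job degree is 0, achieved by: J2, J3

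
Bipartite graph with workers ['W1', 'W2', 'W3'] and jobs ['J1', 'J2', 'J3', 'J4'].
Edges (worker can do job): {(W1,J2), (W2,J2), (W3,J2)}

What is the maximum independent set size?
Maximum independent set = 6

By König's theorem:
- Min vertex cover = Max matching = 1
- Max independent set = Total vertices - Min vertex cover
- Max independent set = 7 - 1 = 6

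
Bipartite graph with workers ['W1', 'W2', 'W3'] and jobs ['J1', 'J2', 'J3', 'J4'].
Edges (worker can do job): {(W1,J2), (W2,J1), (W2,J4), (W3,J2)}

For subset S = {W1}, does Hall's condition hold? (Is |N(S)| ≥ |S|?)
Yes: |N(S)| = 1, |S| = 1

Subset S = {W1}
Neighbors N(S) = {J2}

|N(S)| = 1, |S| = 1
Hall's condition: |N(S)| ≥ |S| is satisfied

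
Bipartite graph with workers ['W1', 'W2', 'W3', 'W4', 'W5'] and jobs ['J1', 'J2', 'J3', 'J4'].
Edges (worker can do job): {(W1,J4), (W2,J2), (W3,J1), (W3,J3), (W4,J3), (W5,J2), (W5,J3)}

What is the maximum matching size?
Maximum matching size = 4

Maximum matching: {(W1,J4), (W2,J2), (W3,J1), (W5,J3)}
Size: 4

This assigns 4 workers to 4 distinct jobs.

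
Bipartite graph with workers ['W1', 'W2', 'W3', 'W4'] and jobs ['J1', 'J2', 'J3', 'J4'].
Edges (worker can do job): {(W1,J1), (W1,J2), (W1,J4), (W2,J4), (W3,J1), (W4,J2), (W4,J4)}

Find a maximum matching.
Matching: {(W1,J4), (W3,J1), (W4,J2)}

Maximum matching (size 3):
  W1 → J4
  W3 → J1
  W4 → J2

Each worker is assigned to at most one job, and each job to at most one worker.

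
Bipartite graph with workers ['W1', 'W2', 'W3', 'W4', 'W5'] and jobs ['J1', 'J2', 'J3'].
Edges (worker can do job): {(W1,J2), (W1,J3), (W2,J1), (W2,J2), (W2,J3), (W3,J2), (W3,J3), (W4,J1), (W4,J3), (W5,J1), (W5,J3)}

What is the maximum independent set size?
Maximum independent set = 5

By König's theorem:
- Min vertex cover = Max matching = 3
- Max independent set = Total vertices - Min vertex cover
- Max independent set = 8 - 3 = 5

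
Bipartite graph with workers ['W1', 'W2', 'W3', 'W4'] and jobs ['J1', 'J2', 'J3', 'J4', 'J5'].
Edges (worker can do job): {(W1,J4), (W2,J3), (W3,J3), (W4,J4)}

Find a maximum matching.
Matching: {(W3,J3), (W4,J4)}

Maximum matching (size 2):
  W3 → J3
  W4 → J4

Each worker is assigned to at most one job, and each job to at most one worker.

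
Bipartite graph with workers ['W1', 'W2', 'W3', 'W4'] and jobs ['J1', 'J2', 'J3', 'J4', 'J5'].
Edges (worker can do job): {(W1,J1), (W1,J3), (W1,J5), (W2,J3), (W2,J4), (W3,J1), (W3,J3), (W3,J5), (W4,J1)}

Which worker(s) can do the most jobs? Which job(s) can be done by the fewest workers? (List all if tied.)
Most versatile: W1, W3 (3 jobs); Least covered: J2 (0 workers)

Worker degrees (jobs they can do): W1:3, W2:2, W3:3, W4:1
Job degrees (workers who can do it): J1:3, J2:0, J3:3, J4:1, J5:2

Maximum worker degree is 3, achieved by: W1, W3
Minimum job degree is 0, achieved by: J2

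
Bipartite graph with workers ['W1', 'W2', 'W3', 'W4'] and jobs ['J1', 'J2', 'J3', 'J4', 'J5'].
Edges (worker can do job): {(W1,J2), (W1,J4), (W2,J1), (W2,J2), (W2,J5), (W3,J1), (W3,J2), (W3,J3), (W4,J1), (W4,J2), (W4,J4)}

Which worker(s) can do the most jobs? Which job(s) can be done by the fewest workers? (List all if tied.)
Most versatile: W2, W3, W4 (3 jobs); Least covered: J3, J5 (1 workers)

Worker degrees (jobs they can do): W1:2, W2:3, W3:3, W4:3
Job degrees (workers who can do it): J1:3, J2:4, J3:1, J4:2, J5:1

Maximum worker degree is 3, achieved by: W2, W3, W4
Minimum job degree is 1, achieved by: J3, J5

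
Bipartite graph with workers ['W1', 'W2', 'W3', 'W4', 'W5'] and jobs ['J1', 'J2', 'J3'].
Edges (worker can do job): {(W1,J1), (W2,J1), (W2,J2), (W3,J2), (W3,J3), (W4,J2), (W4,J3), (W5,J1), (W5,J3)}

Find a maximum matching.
Matching: {(W3,J3), (W4,J2), (W5,J1)}

Maximum matching (size 3):
  W3 → J3
  W4 → J2
  W5 → J1

Each worker is assigned to at most one job, and each job to at most one worker.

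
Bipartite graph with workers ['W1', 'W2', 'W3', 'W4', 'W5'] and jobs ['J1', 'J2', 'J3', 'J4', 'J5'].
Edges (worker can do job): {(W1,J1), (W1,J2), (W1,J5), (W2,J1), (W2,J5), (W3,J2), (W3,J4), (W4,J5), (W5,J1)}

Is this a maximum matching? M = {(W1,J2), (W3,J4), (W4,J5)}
No, size 3 is not maximum

Proposed matching has size 3.
Maximum matching size for this graph: 4.

This is NOT maximum - can be improved to size 4.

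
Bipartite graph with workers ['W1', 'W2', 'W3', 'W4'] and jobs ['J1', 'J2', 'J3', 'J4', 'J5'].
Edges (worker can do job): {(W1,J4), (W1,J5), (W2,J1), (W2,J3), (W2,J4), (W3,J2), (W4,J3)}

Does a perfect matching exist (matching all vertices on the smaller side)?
Yes, perfect matching exists (size 4)

Perfect matching: {(W1,J5), (W2,J1), (W3,J2), (W4,J3)}
All 4 vertices on the smaller side are matched.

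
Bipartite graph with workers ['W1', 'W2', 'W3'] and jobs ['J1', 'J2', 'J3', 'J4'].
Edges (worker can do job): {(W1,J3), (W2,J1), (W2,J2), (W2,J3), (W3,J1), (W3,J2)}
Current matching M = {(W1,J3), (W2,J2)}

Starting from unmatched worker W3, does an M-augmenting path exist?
Yes: W3 → J1

An M-augmenting path alternates non-matching / matching edges, starting and ending at unmatched vertices.
Path: W3 → J1
(J1 is unmatched in M, so the path is augmenting.)
Flipping edges along this path would increase |M| from 2 to 3.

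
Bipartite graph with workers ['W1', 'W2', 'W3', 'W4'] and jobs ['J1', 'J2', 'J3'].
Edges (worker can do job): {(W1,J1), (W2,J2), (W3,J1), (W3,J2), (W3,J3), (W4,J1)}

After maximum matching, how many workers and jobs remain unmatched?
Unmatched: 1 workers, 0 jobs

Maximum matching size: 3
Workers: 4 total, 3 matched, 1 unmatched
Jobs: 3 total, 3 matched, 0 unmatched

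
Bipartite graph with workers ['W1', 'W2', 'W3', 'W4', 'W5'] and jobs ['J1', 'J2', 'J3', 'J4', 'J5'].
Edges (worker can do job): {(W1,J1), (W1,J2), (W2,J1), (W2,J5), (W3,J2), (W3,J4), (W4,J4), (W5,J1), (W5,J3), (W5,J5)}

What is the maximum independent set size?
Maximum independent set = 5

By König's theorem:
- Min vertex cover = Max matching = 5
- Max independent set = Total vertices - Min vertex cover
- Max independent set = 10 - 5 = 5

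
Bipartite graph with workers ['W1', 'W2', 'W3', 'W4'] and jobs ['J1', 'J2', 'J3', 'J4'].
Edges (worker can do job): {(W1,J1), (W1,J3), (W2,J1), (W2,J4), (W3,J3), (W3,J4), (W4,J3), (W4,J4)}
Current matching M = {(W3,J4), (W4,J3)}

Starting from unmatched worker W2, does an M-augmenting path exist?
Yes: W2 → J1

An M-augmenting path alternates non-matching / matching edges, starting and ending at unmatched vertices.
Path: W2 → J1
(J1 is unmatched in M, so the path is augmenting.)
Flipping edges along this path would increase |M| from 2 to 3.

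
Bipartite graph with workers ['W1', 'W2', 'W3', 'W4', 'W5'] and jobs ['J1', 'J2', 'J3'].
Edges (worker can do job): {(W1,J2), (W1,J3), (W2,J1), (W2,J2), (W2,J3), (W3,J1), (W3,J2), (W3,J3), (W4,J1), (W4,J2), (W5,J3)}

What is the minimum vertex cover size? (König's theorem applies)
Minimum vertex cover size = 3

By König's theorem: in bipartite graphs,
min vertex cover = max matching = 3

Maximum matching has size 3, so minimum vertex cover also has size 3.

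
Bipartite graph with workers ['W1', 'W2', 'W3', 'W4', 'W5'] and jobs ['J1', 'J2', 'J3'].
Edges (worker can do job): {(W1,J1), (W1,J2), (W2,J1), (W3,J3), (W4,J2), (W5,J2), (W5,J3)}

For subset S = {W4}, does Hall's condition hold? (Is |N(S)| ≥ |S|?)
Yes: |N(S)| = 1, |S| = 1

Subset S = {W4}
Neighbors N(S) = {J2}

|N(S)| = 1, |S| = 1
Hall's condition: |N(S)| ≥ |S| is satisfied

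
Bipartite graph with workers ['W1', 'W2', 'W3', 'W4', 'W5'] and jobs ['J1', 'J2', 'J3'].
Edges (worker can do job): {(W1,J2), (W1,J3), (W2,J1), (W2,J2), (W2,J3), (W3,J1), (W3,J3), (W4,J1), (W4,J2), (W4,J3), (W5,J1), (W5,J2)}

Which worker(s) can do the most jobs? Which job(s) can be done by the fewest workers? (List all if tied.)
Most versatile: W2, W4 (3 jobs); Least covered: J1, J2, J3 (4 workers)

Worker degrees (jobs they can do): W1:2, W2:3, W3:2, W4:3, W5:2
Job degrees (workers who can do it): J1:4, J2:4, J3:4

Maximum worker degree is 3, achieved by: W2, W4
Minimum job degree is 4, achieved by: J1, J2, J3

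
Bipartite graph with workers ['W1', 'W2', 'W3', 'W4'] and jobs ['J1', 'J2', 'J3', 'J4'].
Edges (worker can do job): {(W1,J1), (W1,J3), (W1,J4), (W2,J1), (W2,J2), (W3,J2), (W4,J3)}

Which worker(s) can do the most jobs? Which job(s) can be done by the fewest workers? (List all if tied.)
Most versatile: W1 (3 jobs); Least covered: J4 (1 workers)

Worker degrees (jobs they can do): W1:3, W2:2, W3:1, W4:1
Job degrees (workers who can do it): J1:2, J2:2, J3:2, J4:1

Maximum worker degree is 3, achieved by: W1
Minimum job degree is 1, achieved by: J4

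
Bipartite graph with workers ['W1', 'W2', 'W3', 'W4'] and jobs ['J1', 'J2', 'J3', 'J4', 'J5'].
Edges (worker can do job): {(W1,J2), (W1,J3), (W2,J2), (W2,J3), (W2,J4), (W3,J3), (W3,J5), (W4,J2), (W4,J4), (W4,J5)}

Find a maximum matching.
Matching: {(W1,J2), (W2,J4), (W3,J3), (W4,J5)}

Maximum matching (size 4):
  W1 → J2
  W2 → J4
  W3 → J3
  W4 → J5

Each worker is assigned to at most one job, and each job to at most one worker.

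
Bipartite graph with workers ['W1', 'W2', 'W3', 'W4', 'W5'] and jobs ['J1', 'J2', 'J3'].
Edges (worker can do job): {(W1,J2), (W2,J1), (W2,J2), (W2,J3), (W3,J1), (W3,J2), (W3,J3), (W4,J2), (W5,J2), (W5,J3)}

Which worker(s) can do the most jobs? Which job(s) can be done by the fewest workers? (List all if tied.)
Most versatile: W2, W3 (3 jobs); Least covered: J1 (2 workers)

Worker degrees (jobs they can do): W1:1, W2:3, W3:3, W4:1, W5:2
Job degrees (workers who can do it): J1:2, J2:5, J3:3

Maximum worker degree is 3, achieved by: W2, W3
Minimum job degree is 2, achieved by: J1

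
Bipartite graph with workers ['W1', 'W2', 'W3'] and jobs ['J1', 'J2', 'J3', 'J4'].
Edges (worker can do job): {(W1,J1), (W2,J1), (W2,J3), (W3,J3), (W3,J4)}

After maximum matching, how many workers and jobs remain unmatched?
Unmatched: 0 workers, 1 jobs

Maximum matching size: 3
Workers: 3 total, 3 matched, 0 unmatched
Jobs: 4 total, 3 matched, 1 unmatched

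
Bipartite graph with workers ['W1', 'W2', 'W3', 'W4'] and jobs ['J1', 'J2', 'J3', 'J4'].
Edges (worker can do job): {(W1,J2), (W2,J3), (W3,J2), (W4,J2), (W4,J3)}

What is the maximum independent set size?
Maximum independent set = 6

By König's theorem:
- Min vertex cover = Max matching = 2
- Max independent set = Total vertices - Min vertex cover
- Max independent set = 8 - 2 = 6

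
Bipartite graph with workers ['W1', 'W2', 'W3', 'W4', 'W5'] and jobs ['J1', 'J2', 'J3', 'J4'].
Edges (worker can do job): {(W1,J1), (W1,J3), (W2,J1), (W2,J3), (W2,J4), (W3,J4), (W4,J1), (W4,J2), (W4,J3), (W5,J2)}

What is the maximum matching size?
Maximum matching size = 4

Maximum matching: {(W1,J1), (W3,J4), (W4,J3), (W5,J2)}
Size: 4

This assigns 4 workers to 4 distinct jobs.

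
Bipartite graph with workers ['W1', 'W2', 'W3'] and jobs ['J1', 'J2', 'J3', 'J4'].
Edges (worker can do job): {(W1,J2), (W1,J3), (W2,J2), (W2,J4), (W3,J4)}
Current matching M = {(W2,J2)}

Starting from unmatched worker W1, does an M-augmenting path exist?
Yes: W1 → J2 → W2 → J4

An M-augmenting path alternates non-matching / matching edges, starting and ending at unmatched vertices.
Path: W1 → J2 → W2 → J4
(J4 is unmatched in M, so the path is augmenting.)
Flipping edges along this path would increase |M| from 1 to 2.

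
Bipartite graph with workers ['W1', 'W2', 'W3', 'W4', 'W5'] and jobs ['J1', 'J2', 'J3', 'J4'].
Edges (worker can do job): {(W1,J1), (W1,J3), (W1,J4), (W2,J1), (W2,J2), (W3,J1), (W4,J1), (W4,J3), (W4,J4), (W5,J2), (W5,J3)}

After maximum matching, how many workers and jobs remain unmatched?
Unmatched: 1 workers, 0 jobs

Maximum matching size: 4
Workers: 5 total, 4 matched, 1 unmatched
Jobs: 4 total, 4 matched, 0 unmatched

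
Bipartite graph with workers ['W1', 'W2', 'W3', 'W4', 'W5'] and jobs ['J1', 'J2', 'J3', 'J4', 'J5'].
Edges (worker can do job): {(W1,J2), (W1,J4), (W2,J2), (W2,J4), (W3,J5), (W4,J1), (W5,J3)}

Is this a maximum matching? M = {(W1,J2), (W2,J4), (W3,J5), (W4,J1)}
No, size 4 is not maximum

Proposed matching has size 4.
Maximum matching size for this graph: 5.

This is NOT maximum - can be improved to size 5.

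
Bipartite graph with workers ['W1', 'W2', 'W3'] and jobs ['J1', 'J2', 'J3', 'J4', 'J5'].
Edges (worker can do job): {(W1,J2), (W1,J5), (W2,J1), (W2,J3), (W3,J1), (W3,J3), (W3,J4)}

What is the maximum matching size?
Maximum matching size = 3

Maximum matching: {(W1,J5), (W2,J1), (W3,J4)}
Size: 3

This assigns 3 workers to 3 distinct jobs.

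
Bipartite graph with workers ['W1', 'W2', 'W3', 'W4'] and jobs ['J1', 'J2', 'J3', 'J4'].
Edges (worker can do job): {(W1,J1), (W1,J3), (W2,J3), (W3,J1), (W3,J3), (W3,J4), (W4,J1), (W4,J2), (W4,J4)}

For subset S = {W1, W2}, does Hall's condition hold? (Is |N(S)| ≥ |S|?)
Yes: |N(S)| = 2, |S| = 2

Subset S = {W1, W2}
Neighbors N(S) = {J1, J3}

|N(S)| = 2, |S| = 2
Hall's condition: |N(S)| ≥ |S| is satisfied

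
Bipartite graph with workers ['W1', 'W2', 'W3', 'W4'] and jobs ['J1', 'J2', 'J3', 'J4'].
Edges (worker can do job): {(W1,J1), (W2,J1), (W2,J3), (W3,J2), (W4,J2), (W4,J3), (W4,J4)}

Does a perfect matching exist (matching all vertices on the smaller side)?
Yes, perfect matching exists (size 4)

Perfect matching: {(W1,J1), (W2,J3), (W3,J2), (W4,J4)}
All 4 vertices on the smaller side are matched.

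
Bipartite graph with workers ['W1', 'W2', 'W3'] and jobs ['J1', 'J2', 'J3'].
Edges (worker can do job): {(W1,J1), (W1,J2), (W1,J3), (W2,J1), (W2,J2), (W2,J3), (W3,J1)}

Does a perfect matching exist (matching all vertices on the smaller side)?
Yes, perfect matching exists (size 3)

Perfect matching: {(W1,J3), (W2,J2), (W3,J1)}
All 3 vertices on the smaller side are matched.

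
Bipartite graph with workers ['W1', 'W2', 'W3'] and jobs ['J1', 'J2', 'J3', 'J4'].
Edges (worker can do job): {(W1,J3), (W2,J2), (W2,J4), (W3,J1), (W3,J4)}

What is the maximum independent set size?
Maximum independent set = 4

By König's theorem:
- Min vertex cover = Max matching = 3
- Max independent set = Total vertices - Min vertex cover
- Max independent set = 7 - 3 = 4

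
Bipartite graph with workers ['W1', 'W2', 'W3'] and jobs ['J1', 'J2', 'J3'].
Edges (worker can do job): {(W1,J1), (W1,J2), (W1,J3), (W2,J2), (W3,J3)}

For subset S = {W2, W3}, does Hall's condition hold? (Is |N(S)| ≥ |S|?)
Yes: |N(S)| = 2, |S| = 2

Subset S = {W2, W3}
Neighbors N(S) = {J2, J3}

|N(S)| = 2, |S| = 2
Hall's condition: |N(S)| ≥ |S| is satisfied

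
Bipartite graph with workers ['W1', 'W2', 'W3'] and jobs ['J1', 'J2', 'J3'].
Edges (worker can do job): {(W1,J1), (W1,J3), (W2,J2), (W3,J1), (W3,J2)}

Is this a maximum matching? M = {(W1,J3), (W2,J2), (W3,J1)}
Yes, size 3 is maximum

Proposed matching has size 3.
Maximum matching size for this graph: 3.

This is a maximum matching.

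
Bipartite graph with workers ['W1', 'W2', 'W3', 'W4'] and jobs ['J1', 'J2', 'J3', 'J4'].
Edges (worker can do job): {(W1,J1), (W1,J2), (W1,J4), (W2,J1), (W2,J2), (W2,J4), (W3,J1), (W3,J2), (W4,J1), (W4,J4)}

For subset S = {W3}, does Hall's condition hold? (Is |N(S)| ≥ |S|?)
Yes: |N(S)| = 2, |S| = 1

Subset S = {W3}
Neighbors N(S) = {J1, J2}

|N(S)| = 2, |S| = 1
Hall's condition: |N(S)| ≥ |S| is satisfied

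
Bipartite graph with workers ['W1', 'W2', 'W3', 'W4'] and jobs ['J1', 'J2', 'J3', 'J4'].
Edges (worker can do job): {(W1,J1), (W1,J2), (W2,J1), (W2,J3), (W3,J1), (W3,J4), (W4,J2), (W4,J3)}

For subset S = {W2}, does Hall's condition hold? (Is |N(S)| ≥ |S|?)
Yes: |N(S)| = 2, |S| = 1

Subset S = {W2}
Neighbors N(S) = {J1, J3}

|N(S)| = 2, |S| = 1
Hall's condition: |N(S)| ≥ |S| is satisfied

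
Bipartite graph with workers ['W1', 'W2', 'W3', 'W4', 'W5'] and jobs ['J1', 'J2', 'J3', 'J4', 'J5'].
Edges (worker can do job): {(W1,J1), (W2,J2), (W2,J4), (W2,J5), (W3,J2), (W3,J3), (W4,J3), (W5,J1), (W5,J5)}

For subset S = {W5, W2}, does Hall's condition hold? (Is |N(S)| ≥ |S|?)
Yes: |N(S)| = 4, |S| = 2

Subset S = {W5, W2}
Neighbors N(S) = {J1, J2, J4, J5}

|N(S)| = 4, |S| = 2
Hall's condition: |N(S)| ≥ |S| is satisfied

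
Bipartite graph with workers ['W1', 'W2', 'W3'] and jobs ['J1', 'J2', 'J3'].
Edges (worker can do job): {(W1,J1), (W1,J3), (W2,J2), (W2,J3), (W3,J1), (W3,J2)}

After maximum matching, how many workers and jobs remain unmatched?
Unmatched: 0 workers, 0 jobs

Maximum matching size: 3
Workers: 3 total, 3 matched, 0 unmatched
Jobs: 3 total, 3 matched, 0 unmatched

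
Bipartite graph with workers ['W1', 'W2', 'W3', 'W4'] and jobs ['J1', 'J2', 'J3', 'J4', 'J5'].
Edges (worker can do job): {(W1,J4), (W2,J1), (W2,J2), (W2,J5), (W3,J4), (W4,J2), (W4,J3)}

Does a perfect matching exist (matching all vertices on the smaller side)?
No, maximum matching has size 3 < 4

Maximum matching has size 3, need 4 for perfect matching.
Unmatched workers: ['W1']
Unmatched jobs: ['J3', 'J5']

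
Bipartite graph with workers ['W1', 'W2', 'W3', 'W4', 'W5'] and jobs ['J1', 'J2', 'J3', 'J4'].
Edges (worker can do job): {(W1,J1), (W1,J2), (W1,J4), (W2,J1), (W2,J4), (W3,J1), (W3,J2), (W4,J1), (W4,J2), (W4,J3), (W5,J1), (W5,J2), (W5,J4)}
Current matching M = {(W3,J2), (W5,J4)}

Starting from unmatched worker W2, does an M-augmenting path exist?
Yes: W2 → J4 → W5 → J2 → W3 → J1

An M-augmenting path alternates non-matching / matching edges, starting and ending at unmatched vertices.
Path: W2 → J4 → W5 → J2 → W3 → J1
(J1 is unmatched in M, so the path is augmenting.)
Flipping edges along this path would increase |M| from 2 to 3.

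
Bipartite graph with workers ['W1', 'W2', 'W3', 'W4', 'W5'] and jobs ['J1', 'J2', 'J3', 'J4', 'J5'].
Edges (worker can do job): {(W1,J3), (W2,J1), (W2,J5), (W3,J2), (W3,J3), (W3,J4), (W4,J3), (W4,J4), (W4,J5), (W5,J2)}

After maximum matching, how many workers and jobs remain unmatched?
Unmatched: 0 workers, 0 jobs

Maximum matching size: 5
Workers: 5 total, 5 matched, 0 unmatched
Jobs: 5 total, 5 matched, 0 unmatched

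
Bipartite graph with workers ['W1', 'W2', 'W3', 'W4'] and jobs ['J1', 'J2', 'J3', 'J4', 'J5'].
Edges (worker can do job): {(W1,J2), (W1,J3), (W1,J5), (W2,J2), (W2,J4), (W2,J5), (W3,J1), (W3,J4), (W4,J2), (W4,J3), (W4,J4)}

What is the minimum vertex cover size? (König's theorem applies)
Minimum vertex cover size = 4

By König's theorem: in bipartite graphs,
min vertex cover = max matching = 4

Maximum matching has size 4, so minimum vertex cover also has size 4.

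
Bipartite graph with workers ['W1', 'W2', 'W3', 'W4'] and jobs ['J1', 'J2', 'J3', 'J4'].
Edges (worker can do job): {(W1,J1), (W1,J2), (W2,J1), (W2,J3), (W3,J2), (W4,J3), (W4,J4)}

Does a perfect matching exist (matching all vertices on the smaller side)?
Yes, perfect matching exists (size 4)

Perfect matching: {(W1,J1), (W2,J3), (W3,J2), (W4,J4)}
All 4 vertices on the smaller side are matched.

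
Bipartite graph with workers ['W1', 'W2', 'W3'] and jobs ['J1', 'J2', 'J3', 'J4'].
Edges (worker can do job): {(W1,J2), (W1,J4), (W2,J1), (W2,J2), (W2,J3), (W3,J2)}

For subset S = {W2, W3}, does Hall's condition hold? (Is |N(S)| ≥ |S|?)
Yes: |N(S)| = 3, |S| = 2

Subset S = {W2, W3}
Neighbors N(S) = {J1, J2, J3}

|N(S)| = 3, |S| = 2
Hall's condition: |N(S)| ≥ |S| is satisfied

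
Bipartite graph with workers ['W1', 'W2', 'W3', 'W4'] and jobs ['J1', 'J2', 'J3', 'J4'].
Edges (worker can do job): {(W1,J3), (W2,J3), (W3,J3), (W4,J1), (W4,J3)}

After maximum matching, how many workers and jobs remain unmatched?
Unmatched: 2 workers, 2 jobs

Maximum matching size: 2
Workers: 4 total, 2 matched, 2 unmatched
Jobs: 4 total, 2 matched, 2 unmatched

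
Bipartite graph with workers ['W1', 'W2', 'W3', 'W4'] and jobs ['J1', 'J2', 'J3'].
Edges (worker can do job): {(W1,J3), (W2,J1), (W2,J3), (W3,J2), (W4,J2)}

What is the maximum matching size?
Maximum matching size = 3

Maximum matching: {(W1,J3), (W2,J1), (W4,J2)}
Size: 3

This assigns 3 workers to 3 distinct jobs.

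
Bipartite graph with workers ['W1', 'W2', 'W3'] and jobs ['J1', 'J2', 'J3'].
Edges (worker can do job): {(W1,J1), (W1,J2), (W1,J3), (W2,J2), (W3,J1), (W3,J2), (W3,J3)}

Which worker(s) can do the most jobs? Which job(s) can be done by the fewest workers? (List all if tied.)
Most versatile: W1, W3 (3 jobs); Least covered: J1, J3 (2 workers)

Worker degrees (jobs they can do): W1:3, W2:1, W3:3
Job degrees (workers who can do it): J1:2, J2:3, J3:2

Maximum worker degree is 3, achieved by: W1, W3
Minimum job degree is 2, achieved by: J1, J3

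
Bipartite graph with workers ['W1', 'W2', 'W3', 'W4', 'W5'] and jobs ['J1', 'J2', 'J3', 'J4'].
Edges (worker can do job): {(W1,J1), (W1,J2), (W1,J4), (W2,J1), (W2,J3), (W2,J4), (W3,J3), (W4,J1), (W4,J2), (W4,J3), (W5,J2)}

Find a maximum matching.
Matching: {(W1,J4), (W3,J3), (W4,J1), (W5,J2)}

Maximum matching (size 4):
  W1 → J4
  W3 → J3
  W4 → J1
  W5 → J2

Each worker is assigned to at most one job, and each job to at most one worker.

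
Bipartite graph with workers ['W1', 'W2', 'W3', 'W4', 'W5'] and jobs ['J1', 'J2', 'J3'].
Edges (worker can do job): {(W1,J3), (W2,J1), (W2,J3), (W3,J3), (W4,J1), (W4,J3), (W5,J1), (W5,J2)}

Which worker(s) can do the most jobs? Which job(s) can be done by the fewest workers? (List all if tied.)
Most versatile: W2, W4, W5 (2 jobs); Least covered: J2 (1 workers)

Worker degrees (jobs they can do): W1:1, W2:2, W3:1, W4:2, W5:2
Job degrees (workers who can do it): J1:3, J2:1, J3:4

Maximum worker degree is 2, achieved by: W2, W4, W5
Minimum job degree is 1, achieved by: J2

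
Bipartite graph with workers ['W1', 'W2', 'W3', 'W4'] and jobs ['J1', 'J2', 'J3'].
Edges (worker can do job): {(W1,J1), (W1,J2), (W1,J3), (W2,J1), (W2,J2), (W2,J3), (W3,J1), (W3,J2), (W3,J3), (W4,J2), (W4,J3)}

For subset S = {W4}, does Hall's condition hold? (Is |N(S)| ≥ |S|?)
Yes: |N(S)| = 2, |S| = 1

Subset S = {W4}
Neighbors N(S) = {J2, J3}

|N(S)| = 2, |S| = 1
Hall's condition: |N(S)| ≥ |S| is satisfied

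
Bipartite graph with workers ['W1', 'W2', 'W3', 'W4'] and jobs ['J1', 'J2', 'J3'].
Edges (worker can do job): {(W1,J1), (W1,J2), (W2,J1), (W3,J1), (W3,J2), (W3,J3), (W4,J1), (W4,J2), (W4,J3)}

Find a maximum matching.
Matching: {(W1,J1), (W3,J3), (W4,J2)}

Maximum matching (size 3):
  W1 → J1
  W3 → J3
  W4 → J2

Each worker is assigned to at most one job, and each job to at most one worker.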